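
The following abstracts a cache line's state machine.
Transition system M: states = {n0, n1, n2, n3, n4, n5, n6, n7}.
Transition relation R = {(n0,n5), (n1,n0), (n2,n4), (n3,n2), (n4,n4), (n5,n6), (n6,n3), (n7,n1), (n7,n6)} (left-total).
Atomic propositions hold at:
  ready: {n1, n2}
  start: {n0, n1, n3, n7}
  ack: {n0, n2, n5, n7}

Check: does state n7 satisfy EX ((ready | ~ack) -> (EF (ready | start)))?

Yes

Sat(~ack) = {n1, n3, n4, n6}
Sat(ready | ~ack) = {n1, n2, n3, n4, n6}
Sat(ready | start) = {n0, n1, n2, n3, n7}
EF (ready | start): least fixpoint, start Z0 = {n0, n1, n2, n3, n7}, add states with some successor in Z. Z1 = {n0, n1, n2, n3, n6, n7}; Z2 = {n0, n1, n2, n3, n5, n6, n7}; fixed.
Sat(EF (ready | start)) = {n0, n1, n2, n3, n5, n6, n7}
Sat((ready | ~ack) -> (EF (ready | start))) = {n0, n1, n2, n3, n5, n6, n7}
Sat(EX ((ready | ~ack) -> (EF (ready | start)))) = {s : some successor in {n0, n1, n2, n3, n5, n6, n7}} = {n0, n1, n3, n5, n6, n7}
n7 ∈ Sat(EX ((ready | ~ack) -> (EF (ready | start)))) = {n0, n1, n3, n5, n6, n7}, so the formula holds at n7.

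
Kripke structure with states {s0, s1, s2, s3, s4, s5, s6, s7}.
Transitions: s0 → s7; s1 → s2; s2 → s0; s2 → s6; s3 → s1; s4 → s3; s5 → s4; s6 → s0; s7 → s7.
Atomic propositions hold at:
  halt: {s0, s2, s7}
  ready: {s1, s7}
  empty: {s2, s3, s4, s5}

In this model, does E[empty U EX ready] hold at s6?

Sat(EX ready) = {s : some successor in {s1, s7}} = {s0, s3, s7}
E[empty U EX ready]: least fixpoint, start Z0 = Sat(EX ready) = {s0, s3, s7}, add states in Sat(empty) with some successor in Z. Z1 = {s0, s2, s3, s4, s7}; Z2 = {s0, s2, s3, s4, s5, s7}; fixed.
Sat(E[empty U EX ready]) = {s0, s2, s3, s4, s5, s7}
s6 ∉ Sat(E[empty U EX ready]) = {s0, s2, s3, s4, s5, s7}, so the formula does not hold at s6.

No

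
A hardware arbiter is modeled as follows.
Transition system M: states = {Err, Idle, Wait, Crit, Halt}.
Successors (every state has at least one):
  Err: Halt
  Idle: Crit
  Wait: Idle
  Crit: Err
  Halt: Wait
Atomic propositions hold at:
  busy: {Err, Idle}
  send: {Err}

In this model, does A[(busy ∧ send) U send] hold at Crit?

Sat(busy ∧ send) = {Err}
A[(busy ∧ send) U send]: least fixpoint, start Z0 = Sat(send) = {Err}, add states in Sat(busy ∧ send) with every successor in Z. Already a fixed point.
Sat(A[(busy ∧ send) U send]) = {Err}
Crit ∉ Sat(A[(busy ∧ send) U send]) = {Err}, so the formula does not hold at Crit.

No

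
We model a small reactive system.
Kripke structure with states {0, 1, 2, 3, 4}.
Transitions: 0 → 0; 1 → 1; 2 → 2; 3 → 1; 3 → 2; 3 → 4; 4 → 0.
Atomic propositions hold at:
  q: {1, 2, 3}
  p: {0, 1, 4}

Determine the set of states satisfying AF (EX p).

Sat(EX p) = {s : some successor in {0, 1, 4}} = {0, 1, 3, 4}
AF (EX p): least fixpoint, start Z0 = {0, 1, 3, 4}, add states with every successor in Z. Already a fixed point.
Sat(AF (EX p)) = {0, 1, 3, 4}

{0, 1, 3, 4}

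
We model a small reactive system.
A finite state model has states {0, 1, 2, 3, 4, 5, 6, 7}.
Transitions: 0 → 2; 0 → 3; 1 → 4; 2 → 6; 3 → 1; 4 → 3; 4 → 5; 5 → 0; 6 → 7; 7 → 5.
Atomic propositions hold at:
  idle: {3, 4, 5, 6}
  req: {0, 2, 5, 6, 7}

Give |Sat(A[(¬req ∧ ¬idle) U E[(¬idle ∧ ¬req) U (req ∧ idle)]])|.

Sat(¬req) = {1, 3, 4}
Sat(¬idle) = {0, 1, 2, 7}
Sat(¬req ∧ ¬idle) = {1}
Sat(¬idle ∧ ¬req) = {1}
Sat(req ∧ idle) = {5, 6}
E[(¬idle ∧ ¬req) U (req ∧ idle)]: least fixpoint, start Z0 = Sat((req ∧ idle)) = {5, 6}, add states in Sat(¬idle ∧ ¬req) with some successor in Z. Already a fixed point.
Sat(E[(¬idle ∧ ¬req) U (req ∧ idle)]) = {5, 6}
A[(¬req ∧ ¬idle) U E[(¬idle ∧ ¬req) U (req ∧ idle)]]: least fixpoint, start Z0 = Sat(E[(¬idle ∧ ¬req) U (req ∧ idle)]) = {5, 6}, add states in Sat(¬req ∧ ¬idle) with every successor in Z. Already a fixed point.
Sat(A[(¬req ∧ ¬idle) U E[(¬idle ∧ ¬req) U (req ∧ idle)]]) = {5, 6}
|Sat(A[(¬req ∧ ¬idle) U E[(¬idle ∧ ¬req) U (req ∧ idle)]])| = |{5, 6}| = 2.

2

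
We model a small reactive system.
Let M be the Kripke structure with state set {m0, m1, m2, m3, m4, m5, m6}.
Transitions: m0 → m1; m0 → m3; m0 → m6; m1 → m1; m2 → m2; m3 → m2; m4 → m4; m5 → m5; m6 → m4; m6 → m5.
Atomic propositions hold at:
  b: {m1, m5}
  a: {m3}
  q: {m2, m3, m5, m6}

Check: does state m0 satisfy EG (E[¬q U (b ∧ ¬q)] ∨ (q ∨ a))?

Sat(¬q) = {m0, m1, m4}
Sat(b ∧ ¬q) = {m1}
E[¬q U (b ∧ ¬q)]: least fixpoint, start Z0 = Sat((b ∧ ¬q)) = {m1}, add states in Sat(¬q) with some successor in Z. Z1 = {m0, m1}; fixed.
Sat(E[¬q U (b ∧ ¬q)]) = {m0, m1}
Sat(q ∨ a) = {m2, m3, m5, m6}
Sat(E[¬q U (b ∧ ¬q)] ∨ (q ∨ a)) = {m0, m1, m2, m3, m5, m6}
EG (E[¬q U (b ∧ ¬q)] ∨ (q ∨ a)): greatest fixpoint, start Z0 = {m0, m1, m2, m3, m5, m6}, keep only states in Sat with some successor in Z. Already a fixed point.
Sat(EG (E[¬q U (b ∧ ¬q)] ∨ (q ∨ a))) = {m0, m1, m2, m3, m5, m6}
m0 ∈ Sat(EG (E[¬q U (b ∧ ¬q)] ∨ (q ∨ a))) = {m0, m1, m2, m3, m5, m6}, so the formula holds at m0.

Yes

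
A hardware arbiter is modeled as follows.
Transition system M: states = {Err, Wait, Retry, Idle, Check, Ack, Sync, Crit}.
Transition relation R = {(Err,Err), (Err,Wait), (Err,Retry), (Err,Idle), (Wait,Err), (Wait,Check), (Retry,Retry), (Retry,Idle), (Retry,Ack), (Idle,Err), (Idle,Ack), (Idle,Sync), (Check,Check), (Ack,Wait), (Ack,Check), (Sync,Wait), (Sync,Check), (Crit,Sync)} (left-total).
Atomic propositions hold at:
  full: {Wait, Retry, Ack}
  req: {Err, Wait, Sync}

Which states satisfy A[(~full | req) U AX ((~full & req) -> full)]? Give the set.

{Retry, Check, Ack, Sync, Crit}

Sat(~full) = {Err, Idle, Check, Sync, Crit}
Sat(~full | req) = {Err, Wait, Idle, Check, Sync, Crit}
Sat(~full & req) = {Err, Sync}
Sat((~full & req) -> full) = {Wait, Retry, Idle, Check, Ack, Crit}
Sat(AX ((~full & req) -> full)) = {s : every successor in {Wait, Retry, Idle, Check, Ack, Crit}} = {Retry, Check, Ack, Sync}
A[(~full | req) U AX ((~full & req) -> full)]: least fixpoint, start Z0 = Sat(AX ((~full & req) -> full)) = {Retry, Check, Ack, Sync}, add states in Sat(~full | req) with every successor in Z. Z1 = {Retry, Check, Ack, Sync, Crit}; fixed.
Sat(A[(~full | req) U AX ((~full & req) -> full)]) = {Retry, Check, Ack, Sync, Crit}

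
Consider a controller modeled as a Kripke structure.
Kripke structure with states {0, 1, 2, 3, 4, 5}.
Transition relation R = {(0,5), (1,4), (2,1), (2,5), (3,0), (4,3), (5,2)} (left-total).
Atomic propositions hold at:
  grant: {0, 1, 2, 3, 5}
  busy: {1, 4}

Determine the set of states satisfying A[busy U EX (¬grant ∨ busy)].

{1, 2}

Sat(¬grant) = {4}
Sat(¬grant ∨ busy) = {1, 4}
Sat(EX (¬grant ∨ busy)) = {s : some successor in {1, 4}} = {1, 2}
A[busy U EX (¬grant ∨ busy)]: least fixpoint, start Z0 = Sat(EX (¬grant ∨ busy)) = {1, 2}, add states in Sat(busy) with every successor in Z. Already a fixed point.
Sat(A[busy U EX (¬grant ∨ busy)]) = {1, 2}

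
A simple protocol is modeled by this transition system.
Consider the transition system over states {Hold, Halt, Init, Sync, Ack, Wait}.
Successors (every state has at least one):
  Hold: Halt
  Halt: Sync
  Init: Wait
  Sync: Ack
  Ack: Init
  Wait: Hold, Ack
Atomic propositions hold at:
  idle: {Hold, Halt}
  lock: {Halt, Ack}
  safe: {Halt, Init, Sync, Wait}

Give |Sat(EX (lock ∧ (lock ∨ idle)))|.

Sat(lock ∨ idle) = {Hold, Halt, Ack}
Sat(lock ∧ (lock ∨ idle)) = {Halt, Ack}
Sat(EX (lock ∧ (lock ∨ idle))) = {s : some successor in {Halt, Ack}} = {Hold, Sync, Wait}
|Sat(EX (lock ∧ (lock ∨ idle)))| = |{Hold, Sync, Wait}| = 3.

3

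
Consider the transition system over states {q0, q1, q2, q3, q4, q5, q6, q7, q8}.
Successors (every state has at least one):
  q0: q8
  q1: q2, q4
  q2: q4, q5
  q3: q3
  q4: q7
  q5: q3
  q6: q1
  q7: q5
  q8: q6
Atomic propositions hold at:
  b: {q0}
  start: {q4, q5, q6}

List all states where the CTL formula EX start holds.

{q1, q2, q7, q8}

Sat(EX start) = {s : some successor in {q4, q5, q6}} = {q1, q2, q7, q8}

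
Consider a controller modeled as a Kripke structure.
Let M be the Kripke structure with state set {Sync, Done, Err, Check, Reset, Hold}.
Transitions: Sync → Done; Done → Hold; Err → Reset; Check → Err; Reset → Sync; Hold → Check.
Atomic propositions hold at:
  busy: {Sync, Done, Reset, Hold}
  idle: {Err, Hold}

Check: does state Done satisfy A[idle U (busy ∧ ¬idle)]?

Yes

Sat(¬idle) = {Sync, Done, Check, Reset}
Sat(busy ∧ ¬idle) = {Sync, Done, Reset}
A[idle U (busy ∧ ¬idle)]: least fixpoint, start Z0 = Sat((busy ∧ ¬idle)) = {Sync, Done, Reset}, add states in Sat(idle) with every successor in Z. Z1 = {Sync, Done, Err, Reset}; fixed.
Sat(A[idle U (busy ∧ ¬idle)]) = {Sync, Done, Err, Reset}
Done ∈ Sat(A[idle U (busy ∧ ¬idle)]) = {Sync, Done, Err, Reset}, so the formula holds at Done.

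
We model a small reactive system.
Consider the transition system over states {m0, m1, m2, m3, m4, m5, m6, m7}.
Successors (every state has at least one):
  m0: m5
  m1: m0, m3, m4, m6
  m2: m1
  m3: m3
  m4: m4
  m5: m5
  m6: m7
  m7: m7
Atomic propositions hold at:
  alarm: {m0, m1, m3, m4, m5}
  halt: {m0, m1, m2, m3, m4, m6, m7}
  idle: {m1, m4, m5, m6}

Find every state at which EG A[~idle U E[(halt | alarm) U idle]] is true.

{m0, m1, m2, m4, m5}

Sat(~idle) = {m0, m2, m3, m7}
Sat(halt | alarm) = {m0, m1, m2, m3, m4, m5, m6, m7}
E[(halt | alarm) U idle]: least fixpoint, start Z0 = Sat(idle) = {m1, m4, m5, m6}, add states in Sat(halt | alarm) with some successor in Z. Z1 = {m0, m1, m2, m4, m5, m6}; fixed.
Sat(E[(halt | alarm) U idle]) = {m0, m1, m2, m4, m5, m6}
A[~idle U E[(halt | alarm) U idle]]: least fixpoint, start Z0 = Sat(E[(halt | alarm) U idle]) = {m0, m1, m2, m4, m5, m6}, add states in Sat(~idle) with every successor in Z. Already a fixed point.
Sat(A[~idle U E[(halt | alarm) U idle]]) = {m0, m1, m2, m4, m5, m6}
EG A[~idle U E[(halt | alarm) U idle]]: greatest fixpoint, start Z0 = {m0, m1, m2, m4, m5, m6}, keep only states in Sat with some successor in Z. Z1 = {m0, m1, m2, m4, m5}; fixed.
Sat(EG A[~idle U E[(halt | alarm) U idle]]) = {m0, m1, m2, m4, m5}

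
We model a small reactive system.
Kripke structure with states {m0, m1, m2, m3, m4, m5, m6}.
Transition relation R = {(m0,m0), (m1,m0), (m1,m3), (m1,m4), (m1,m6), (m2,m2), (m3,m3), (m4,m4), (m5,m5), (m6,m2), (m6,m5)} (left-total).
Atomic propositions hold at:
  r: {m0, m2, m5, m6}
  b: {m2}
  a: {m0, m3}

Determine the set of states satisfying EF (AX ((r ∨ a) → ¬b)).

{m0, m1, m3, m4, m5, m6}

Sat(r ∨ a) = {m0, m2, m3, m5, m6}
Sat(¬b) = {m0, m1, m3, m4, m5, m6}
Sat((r ∨ a) → ¬b) = {m0, m1, m3, m4, m5, m6}
Sat(AX ((r ∨ a) → ¬b)) = {s : every successor in {m0, m1, m3, m4, m5, m6}} = {m0, m1, m3, m4, m5}
EF (AX ((r ∨ a) → ¬b)): least fixpoint, start Z0 = {m0, m1, m3, m4, m5}, add states with some successor in Z. Z1 = {m0, m1, m3, m4, m5, m6}; fixed.
Sat(EF (AX ((r ∨ a) → ¬b))) = {m0, m1, m3, m4, m5, m6}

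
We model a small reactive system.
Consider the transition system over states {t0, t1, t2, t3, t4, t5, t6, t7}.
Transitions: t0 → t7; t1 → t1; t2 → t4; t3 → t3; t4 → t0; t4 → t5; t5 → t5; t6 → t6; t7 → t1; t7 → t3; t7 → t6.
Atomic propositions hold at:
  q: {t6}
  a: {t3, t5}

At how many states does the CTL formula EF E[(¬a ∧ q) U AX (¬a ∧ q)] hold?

5

Sat(¬a) = {t0, t1, t2, t4, t6, t7}
Sat(¬a ∧ q) = {t6}
Sat(AX (¬a ∧ q)) = {s : every successor in {t6}} = {t6}
E[(¬a ∧ q) U AX (¬a ∧ q)]: least fixpoint, start Z0 = Sat(AX (¬a ∧ q)) = {t6}, add states in Sat(¬a ∧ q) with some successor in Z. Already a fixed point.
Sat(E[(¬a ∧ q) U AX (¬a ∧ q)]) = {t6}
EF E[(¬a ∧ q) U AX (¬a ∧ q)]: least fixpoint, start Z0 = {t6}, add states with some successor in Z. Z1 = {t6, t7}; Z2 = {t0, t6, t7}; Z3 = {t0, t4, t6, t7}; Z4 = {t0, t2, t4, t6, t7}; fixed.
Sat(EF E[(¬a ∧ q) U AX (¬a ∧ q)]) = {t0, t2, t4, t6, t7}
|Sat(EF E[(¬a ∧ q) U AX (¬a ∧ q)])| = |{t0, t2, t4, t6, t7}| = 5.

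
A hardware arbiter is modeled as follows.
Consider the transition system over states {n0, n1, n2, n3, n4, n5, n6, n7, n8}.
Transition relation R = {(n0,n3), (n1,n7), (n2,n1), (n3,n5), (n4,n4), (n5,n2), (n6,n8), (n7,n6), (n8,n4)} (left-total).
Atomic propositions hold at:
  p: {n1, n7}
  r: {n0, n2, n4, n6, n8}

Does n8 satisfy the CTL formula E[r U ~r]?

No

Sat(~r) = {n1, n3, n5, n7}
E[r U ~r]: least fixpoint, start Z0 = Sat(~r) = {n1, n3, n5, n7}, add states in Sat(r) with some successor in Z. Z1 = {n0, n1, n2, n3, n5, n7}; fixed.
Sat(E[r U ~r]) = {n0, n1, n2, n3, n5, n7}
n8 ∉ Sat(E[r U ~r]) = {n0, n1, n2, n3, n5, n7}, so the formula does not hold at n8.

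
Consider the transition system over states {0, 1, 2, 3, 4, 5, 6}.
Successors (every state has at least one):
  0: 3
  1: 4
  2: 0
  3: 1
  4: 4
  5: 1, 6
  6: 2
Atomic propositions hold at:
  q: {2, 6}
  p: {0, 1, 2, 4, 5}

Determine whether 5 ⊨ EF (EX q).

Yes

Sat(EX q) = {s : some successor in {2, 6}} = {5, 6}
EF (EX q): least fixpoint, start Z0 = {5, 6}, add states with some successor in Z. Already a fixed point.
Sat(EF (EX q)) = {5, 6}
5 ∈ Sat(EF (EX q)) = {5, 6}, so the formula holds at 5.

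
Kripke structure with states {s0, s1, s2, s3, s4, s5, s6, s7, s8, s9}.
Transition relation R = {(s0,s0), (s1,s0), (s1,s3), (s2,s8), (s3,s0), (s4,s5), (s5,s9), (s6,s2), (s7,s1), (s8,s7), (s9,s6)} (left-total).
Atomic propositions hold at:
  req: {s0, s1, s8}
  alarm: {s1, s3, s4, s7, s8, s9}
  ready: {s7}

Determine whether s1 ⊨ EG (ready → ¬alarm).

Yes

Sat(¬alarm) = {s0, s2, s5, s6}
Sat(ready → ¬alarm) = {s0, s1, s2, s3, s4, s5, s6, s8, s9}
EG (ready → ¬alarm): greatest fixpoint, start Z0 = {s0, s1, s2, s3, s4, s5, s6, s8, s9}, keep only states in Sat with some successor in Z. Z1 = {s0, s1, s2, s3, s4, s5, s6, s9}; Z2 = {s0, s1, s3, s4, s5, s6, s9}; Z3 = {s0, s1, s3, s4, s5, s9}; Z4 = {s0, s1, s3, s4, s5}; Z5 = {s0, s1, s3, s4}; Z6 = {s0, s1, s3}; fixed.
Sat(EG (ready → ¬alarm)) = {s0, s1, s3}
s1 ∈ Sat(EG (ready → ¬alarm)) = {s0, s1, s3}, so the formula holds at s1.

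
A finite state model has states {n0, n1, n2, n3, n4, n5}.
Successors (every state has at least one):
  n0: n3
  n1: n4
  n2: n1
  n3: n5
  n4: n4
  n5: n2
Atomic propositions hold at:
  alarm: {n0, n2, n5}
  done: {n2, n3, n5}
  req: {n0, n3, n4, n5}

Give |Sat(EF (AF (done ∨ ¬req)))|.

Sat(¬req) = {n1, n2}
Sat(done ∨ ¬req) = {n1, n2, n3, n5}
AF (done ∨ ¬req): least fixpoint, start Z0 = {n1, n2, n3, n5}, add states with every successor in Z. Z1 = {n0, n1, n2, n3, n5}; fixed.
Sat(AF (done ∨ ¬req)) = {n0, n1, n2, n3, n5}
EF (AF (done ∨ ¬req)): least fixpoint, start Z0 = {n0, n1, n2, n3, n5}, add states with some successor in Z. Already a fixed point.
Sat(EF (AF (done ∨ ¬req))) = {n0, n1, n2, n3, n5}
|Sat(EF (AF (done ∨ ¬req)))| = |{n0, n1, n2, n3, n5}| = 5.

5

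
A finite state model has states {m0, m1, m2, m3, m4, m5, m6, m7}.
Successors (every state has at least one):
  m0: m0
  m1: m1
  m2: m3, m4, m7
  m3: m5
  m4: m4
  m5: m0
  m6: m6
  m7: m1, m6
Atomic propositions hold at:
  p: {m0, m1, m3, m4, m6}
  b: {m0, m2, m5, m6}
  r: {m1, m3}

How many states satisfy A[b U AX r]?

Sat(AX r) = {s : every successor in {m1, m3}} = {m1}
A[b U AX r]: least fixpoint, start Z0 = Sat(AX r) = {m1}, add states in Sat(b) with every successor in Z. Already a fixed point.
Sat(A[b U AX r]) = {m1}
|Sat(A[b U AX r])| = |{m1}| = 1.

1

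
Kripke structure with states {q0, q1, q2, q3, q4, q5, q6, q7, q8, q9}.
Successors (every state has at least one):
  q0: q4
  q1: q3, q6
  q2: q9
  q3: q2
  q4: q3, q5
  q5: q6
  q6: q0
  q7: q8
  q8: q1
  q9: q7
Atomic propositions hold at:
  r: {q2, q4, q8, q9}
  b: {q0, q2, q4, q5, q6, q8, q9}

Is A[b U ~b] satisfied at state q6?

Sat(~b) = {q1, q3, q7}
A[b U ~b]: least fixpoint, start Z0 = Sat(~b) = {q1, q3, q7}, add states in Sat(b) with every successor in Z. Z1 = {q1, q3, q7, q8, q9}; Z2 = {q1, q2, q3, q7, q8, q9}; fixed.
Sat(A[b U ~b]) = {q1, q2, q3, q7, q8, q9}
q6 ∉ Sat(A[b U ~b]) = {q1, q2, q3, q7, q8, q9}, so the formula does not hold at q6.

No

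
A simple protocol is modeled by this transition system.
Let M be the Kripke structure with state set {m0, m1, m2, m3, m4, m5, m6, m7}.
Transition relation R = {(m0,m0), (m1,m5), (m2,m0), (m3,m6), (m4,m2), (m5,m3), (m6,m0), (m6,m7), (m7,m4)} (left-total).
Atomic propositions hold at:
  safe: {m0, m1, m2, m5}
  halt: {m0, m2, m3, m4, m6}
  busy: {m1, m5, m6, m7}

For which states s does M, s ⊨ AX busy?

Sat(AX busy) = {s : every successor in {m1, m5, m6, m7}} = {m1, m3}

{m1, m3}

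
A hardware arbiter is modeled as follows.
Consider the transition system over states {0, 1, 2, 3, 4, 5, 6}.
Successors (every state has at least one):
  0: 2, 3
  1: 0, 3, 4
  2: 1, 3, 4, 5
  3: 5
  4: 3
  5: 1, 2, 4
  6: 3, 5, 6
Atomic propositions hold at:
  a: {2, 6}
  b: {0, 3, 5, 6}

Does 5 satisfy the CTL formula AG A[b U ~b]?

Yes

Sat(~b) = {1, 2, 4}
A[b U ~b]: least fixpoint, start Z0 = Sat(~b) = {1, 2, 4}, add states in Sat(b) with every successor in Z. Z1 = {1, 2, 4, 5}; Z2 = {1, 2, 3, 4, 5}; Z3 = {0, 1, 2, 3, 4, 5}; fixed.
Sat(A[b U ~b]) = {0, 1, 2, 3, 4, 5}
AG A[b U ~b]: greatest fixpoint, start Z0 = {0, 1, 2, 3, 4, 5}, keep only states in Sat with every successor in Z. Already a fixed point.
Sat(AG A[b U ~b]) = {0, 1, 2, 3, 4, 5}
5 ∈ Sat(AG A[b U ~b]) = {0, 1, 2, 3, 4, 5}, so the formula holds at 5.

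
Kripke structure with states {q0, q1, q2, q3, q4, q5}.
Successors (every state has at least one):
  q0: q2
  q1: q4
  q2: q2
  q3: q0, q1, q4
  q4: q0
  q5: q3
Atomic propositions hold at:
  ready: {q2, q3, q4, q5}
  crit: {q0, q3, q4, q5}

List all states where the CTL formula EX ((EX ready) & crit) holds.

Sat(EX ready) = {s : some successor in {q2, q3, q4, q5}} = {q0, q1, q2, q3, q5}
Sat((EX ready) & crit) = {q0, q3, q5}
Sat(EX ((EX ready) & crit)) = {s : some successor in {q0, q3, q5}} = {q3, q4, q5}

{q3, q4, q5}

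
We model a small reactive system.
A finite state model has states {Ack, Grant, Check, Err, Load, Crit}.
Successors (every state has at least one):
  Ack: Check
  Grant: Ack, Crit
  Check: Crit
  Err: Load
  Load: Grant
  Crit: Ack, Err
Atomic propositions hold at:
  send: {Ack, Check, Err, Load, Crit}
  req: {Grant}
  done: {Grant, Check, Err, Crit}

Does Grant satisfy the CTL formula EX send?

Sat(EX send) = {s : some successor in {Ack, Check, Err, Load, Crit}} = {Ack, Grant, Check, Err, Crit}
Grant ∈ Sat(EX send) = {Ack, Grant, Check, Err, Crit}, so the formula holds at Grant.

Yes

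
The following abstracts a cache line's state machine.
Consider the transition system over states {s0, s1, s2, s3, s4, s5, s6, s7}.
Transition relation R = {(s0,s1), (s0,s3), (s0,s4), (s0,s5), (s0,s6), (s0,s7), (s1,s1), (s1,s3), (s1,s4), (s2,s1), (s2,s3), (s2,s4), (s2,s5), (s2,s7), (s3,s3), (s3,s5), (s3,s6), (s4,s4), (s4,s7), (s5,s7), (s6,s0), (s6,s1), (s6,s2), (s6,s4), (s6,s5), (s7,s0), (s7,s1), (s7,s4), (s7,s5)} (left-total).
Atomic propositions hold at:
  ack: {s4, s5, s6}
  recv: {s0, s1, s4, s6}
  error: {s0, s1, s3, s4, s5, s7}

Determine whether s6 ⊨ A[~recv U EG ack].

Sat(~recv) = {s2, s3, s5, s7}
EG ack: greatest fixpoint, start Z0 = {s4, s5, s6}, keep only states in Sat with some successor in Z. Z1 = {s4, s6}; fixed.
Sat(EG ack) = {s4, s6}
A[~recv U EG ack]: least fixpoint, start Z0 = Sat(EG ack) = {s4, s6}, add states in Sat(~recv) with every successor in Z. Already a fixed point.
Sat(A[~recv U EG ack]) = {s4, s6}
s6 ∈ Sat(A[~recv U EG ack]) = {s4, s6}, so the formula holds at s6.

Yes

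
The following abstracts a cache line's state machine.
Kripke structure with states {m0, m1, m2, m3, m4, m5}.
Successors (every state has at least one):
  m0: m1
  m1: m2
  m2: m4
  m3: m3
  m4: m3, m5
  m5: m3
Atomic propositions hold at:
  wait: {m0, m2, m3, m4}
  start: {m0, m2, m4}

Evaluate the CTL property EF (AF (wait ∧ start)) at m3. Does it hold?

Sat(wait ∧ start) = {m0, m2, m4}
AF (wait ∧ start): least fixpoint, start Z0 = {m0, m2, m4}, add states with every successor in Z. Z1 = {m0, m1, m2, m4}; fixed.
Sat(AF (wait ∧ start)) = {m0, m1, m2, m4}
EF (AF (wait ∧ start)): least fixpoint, start Z0 = {m0, m1, m2, m4}, add states with some successor in Z. Already a fixed point.
Sat(EF (AF (wait ∧ start))) = {m0, m1, m2, m4}
m3 ∉ Sat(EF (AF (wait ∧ start))) = {m0, m1, m2, m4}, so the formula does not hold at m3.

No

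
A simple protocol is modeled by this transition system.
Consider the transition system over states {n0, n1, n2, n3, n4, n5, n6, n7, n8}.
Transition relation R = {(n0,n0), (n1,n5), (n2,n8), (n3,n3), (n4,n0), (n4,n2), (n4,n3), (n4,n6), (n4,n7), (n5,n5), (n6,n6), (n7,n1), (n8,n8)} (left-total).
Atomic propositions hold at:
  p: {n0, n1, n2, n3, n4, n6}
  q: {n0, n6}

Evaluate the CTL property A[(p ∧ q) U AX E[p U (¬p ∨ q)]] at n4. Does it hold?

Sat(p ∧ q) = {n0, n6}
Sat(¬p) = {n5, n7, n8}
Sat(¬p ∨ q) = {n0, n5, n6, n7, n8}
E[p U (¬p ∨ q)]: least fixpoint, start Z0 = Sat((¬p ∨ q)) = {n0, n5, n6, n7, n8}, add states in Sat(p) with some successor in Z. Z1 = {n0, n1, n2, n4, n5, n6, n7, n8}; fixed.
Sat(E[p U (¬p ∨ q)]) = {n0, n1, n2, n4, n5, n6, n7, n8}
Sat(AX E[p U (¬p ∨ q)]) = {s : every successor in {n0, n1, n2, n4, n5, n6, n7, n8}} = {n0, n1, n2, n5, n6, n7, n8}
A[(p ∧ q) U AX E[p U (¬p ∨ q)]]: least fixpoint, start Z0 = Sat(AX E[p U (¬p ∨ q)]) = {n0, n1, n2, n5, n6, n7, n8}, add states in Sat(p ∧ q) with every successor in Z. Already a fixed point.
Sat(A[(p ∧ q) U AX E[p U (¬p ∨ q)]]) = {n0, n1, n2, n5, n6, n7, n8}
n4 ∉ Sat(A[(p ∧ q) U AX E[p U (¬p ∨ q)]]) = {n0, n1, n2, n5, n6, n7, n8}, so the formula does not hold at n4.

No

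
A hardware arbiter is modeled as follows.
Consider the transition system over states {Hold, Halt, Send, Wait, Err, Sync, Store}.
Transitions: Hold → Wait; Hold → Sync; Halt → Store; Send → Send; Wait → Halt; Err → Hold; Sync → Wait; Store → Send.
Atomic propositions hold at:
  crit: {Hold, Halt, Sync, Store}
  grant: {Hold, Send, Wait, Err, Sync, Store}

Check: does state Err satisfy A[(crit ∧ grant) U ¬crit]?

Yes

Sat(crit ∧ grant) = {Hold, Sync, Store}
Sat(¬crit) = {Send, Wait, Err}
A[(crit ∧ grant) U ¬crit]: least fixpoint, start Z0 = Sat(¬crit) = {Send, Wait, Err}, add states in Sat(crit ∧ grant) with every successor in Z. Z1 = {Send, Wait, Err, Sync, Store}; Z2 = {Hold, Send, Wait, Err, Sync, Store}; fixed.
Sat(A[(crit ∧ grant) U ¬crit]) = {Hold, Send, Wait, Err, Sync, Store}
Err ∈ Sat(A[(crit ∧ grant) U ¬crit]) = {Hold, Send, Wait, Err, Sync, Store}, so the formula holds at Err.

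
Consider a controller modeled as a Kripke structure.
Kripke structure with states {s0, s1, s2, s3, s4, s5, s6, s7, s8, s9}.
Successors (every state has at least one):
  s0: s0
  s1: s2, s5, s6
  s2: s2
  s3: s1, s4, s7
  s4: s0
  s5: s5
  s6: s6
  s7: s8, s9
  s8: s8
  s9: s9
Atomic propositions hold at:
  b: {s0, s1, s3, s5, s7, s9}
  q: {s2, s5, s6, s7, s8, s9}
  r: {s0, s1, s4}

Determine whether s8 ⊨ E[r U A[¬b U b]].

Sat(¬b) = {s2, s4, s6, s8}
A[¬b U b]: least fixpoint, start Z0 = Sat(b) = {s0, s1, s3, s5, s7, s9}, add states in Sat(¬b) with every successor in Z. Z1 = {s0, s1, s3, s4, s5, s7, s9}; fixed.
Sat(A[¬b U b]) = {s0, s1, s3, s4, s5, s7, s9}
E[r U A[¬b U b]]: least fixpoint, start Z0 = Sat(A[¬b U b]) = {s0, s1, s3, s4, s5, s7, s9}, add states in Sat(r) with some successor in Z. Already a fixed point.
Sat(E[r U A[¬b U b]]) = {s0, s1, s3, s4, s5, s7, s9}
s8 ∉ Sat(E[r U A[¬b U b]]) = {s0, s1, s3, s4, s5, s7, s9}, so the formula does not hold at s8.

No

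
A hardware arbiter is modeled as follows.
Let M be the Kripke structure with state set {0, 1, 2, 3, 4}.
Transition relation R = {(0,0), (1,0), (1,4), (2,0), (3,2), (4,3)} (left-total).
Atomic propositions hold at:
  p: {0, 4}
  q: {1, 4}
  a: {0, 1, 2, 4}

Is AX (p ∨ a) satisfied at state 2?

Yes

Sat(p ∨ a) = {0, 1, 2, 4}
Sat(AX (p ∨ a)) = {s : every successor in {0, 1, 2, 4}} = {0, 1, 2, 3}
2 ∈ Sat(AX (p ∨ a)) = {0, 1, 2, 3}, so the formula holds at 2.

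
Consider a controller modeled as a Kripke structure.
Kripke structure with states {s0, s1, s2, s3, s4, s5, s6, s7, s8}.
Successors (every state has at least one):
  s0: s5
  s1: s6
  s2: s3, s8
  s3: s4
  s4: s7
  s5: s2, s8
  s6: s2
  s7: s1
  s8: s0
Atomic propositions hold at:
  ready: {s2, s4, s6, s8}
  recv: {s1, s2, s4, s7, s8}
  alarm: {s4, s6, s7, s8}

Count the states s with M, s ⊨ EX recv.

Sat(EX recv) = {s : some successor in {s1, s2, s4, s7, s8}} = {s2, s3, s4, s5, s6, s7}
|Sat(EX recv)| = |{s2, s3, s4, s5, s6, s7}| = 6.

6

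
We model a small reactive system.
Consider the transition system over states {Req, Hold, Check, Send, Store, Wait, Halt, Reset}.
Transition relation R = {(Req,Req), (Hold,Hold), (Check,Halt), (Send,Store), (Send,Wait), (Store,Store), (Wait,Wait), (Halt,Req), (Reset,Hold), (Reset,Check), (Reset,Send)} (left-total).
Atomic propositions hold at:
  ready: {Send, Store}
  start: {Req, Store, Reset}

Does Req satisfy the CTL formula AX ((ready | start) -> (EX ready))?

No

Sat(ready | start) = {Req, Send, Store, Reset}
Sat(EX ready) = {s : some successor in {Send, Store}} = {Send, Store, Reset}
Sat((ready | start) -> (EX ready)) = {Hold, Check, Send, Store, Wait, Halt, Reset}
Sat(AX ((ready | start) -> (EX ready))) = {s : every successor in {Hold, Check, Send, Store, Wait, Halt, Reset}} = {Hold, Check, Send, Store, Wait, Reset}
Req ∉ Sat(AX ((ready | start) -> (EX ready))) = {Hold, Check, Send, Store, Wait, Reset}, so the formula does not hold at Req.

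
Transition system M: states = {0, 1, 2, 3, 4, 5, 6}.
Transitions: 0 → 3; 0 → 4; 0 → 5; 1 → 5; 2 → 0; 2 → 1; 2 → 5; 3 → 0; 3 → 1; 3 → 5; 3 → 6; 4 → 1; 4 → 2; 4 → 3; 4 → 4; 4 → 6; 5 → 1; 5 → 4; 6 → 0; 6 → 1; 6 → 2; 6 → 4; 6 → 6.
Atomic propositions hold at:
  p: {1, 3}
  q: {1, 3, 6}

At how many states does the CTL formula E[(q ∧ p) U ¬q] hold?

6

Sat(q ∧ p) = {1, 3}
Sat(¬q) = {0, 2, 4, 5}
E[(q ∧ p) U ¬q]: least fixpoint, start Z0 = Sat(¬q) = {0, 2, 4, 5}, add states in Sat(q ∧ p) with some successor in Z. Z1 = {0, 1, 2, 3, 4, 5}; fixed.
Sat(E[(q ∧ p) U ¬q]) = {0, 1, 2, 3, 4, 5}
|Sat(E[(q ∧ p) U ¬q])| = |{0, 1, 2, 3, 4, 5}| = 6.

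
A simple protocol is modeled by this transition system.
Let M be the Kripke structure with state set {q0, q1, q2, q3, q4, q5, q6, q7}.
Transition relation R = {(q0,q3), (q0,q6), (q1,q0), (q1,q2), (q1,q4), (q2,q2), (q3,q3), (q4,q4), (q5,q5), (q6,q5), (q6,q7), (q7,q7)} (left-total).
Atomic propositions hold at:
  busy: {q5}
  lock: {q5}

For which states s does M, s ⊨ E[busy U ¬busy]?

{q0, q1, q2, q3, q4, q6, q7}

Sat(¬busy) = {q0, q1, q2, q3, q4, q6, q7}
E[busy U ¬busy]: least fixpoint, start Z0 = Sat(¬busy) = {q0, q1, q2, q3, q4, q6, q7}, add states in Sat(busy) with some successor in Z. Already a fixed point.
Sat(E[busy U ¬busy]) = {q0, q1, q2, q3, q4, q6, q7}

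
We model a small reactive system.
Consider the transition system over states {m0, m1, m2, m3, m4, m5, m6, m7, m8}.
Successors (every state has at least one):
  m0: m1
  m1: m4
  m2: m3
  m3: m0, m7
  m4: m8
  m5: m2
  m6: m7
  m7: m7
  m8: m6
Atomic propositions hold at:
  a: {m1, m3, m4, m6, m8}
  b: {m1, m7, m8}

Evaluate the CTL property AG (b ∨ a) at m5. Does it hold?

No

Sat(b ∨ a) = {m1, m3, m4, m6, m7, m8}
AG (b ∨ a): greatest fixpoint, start Z0 = {m1, m3, m4, m6, m7, m8}, keep only states in Sat with every successor in Z. Z1 = {m1, m4, m6, m7, m8}; fixed.
Sat(AG (b ∨ a)) = {m1, m4, m6, m7, m8}
m5 ∉ Sat(AG (b ∨ a)) = {m1, m4, m6, m7, m8}, so the formula does not hold at m5.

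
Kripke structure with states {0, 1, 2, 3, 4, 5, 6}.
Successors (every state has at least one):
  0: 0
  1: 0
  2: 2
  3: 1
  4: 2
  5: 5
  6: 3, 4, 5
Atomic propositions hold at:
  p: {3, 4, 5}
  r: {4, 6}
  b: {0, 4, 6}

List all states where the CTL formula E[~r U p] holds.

Sat(~r) = {0, 1, 2, 3, 5}
E[~r U p]: least fixpoint, start Z0 = Sat(p) = {3, 4, 5}, add states in Sat(~r) with some successor in Z. Already a fixed point.
Sat(E[~r U p]) = {3, 4, 5}

{3, 4, 5}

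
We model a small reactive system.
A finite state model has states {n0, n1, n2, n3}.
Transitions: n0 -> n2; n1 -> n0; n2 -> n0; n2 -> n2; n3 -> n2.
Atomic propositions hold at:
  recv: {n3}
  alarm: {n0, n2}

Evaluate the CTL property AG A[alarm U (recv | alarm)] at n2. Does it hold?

Yes

Sat(recv | alarm) = {n0, n2, n3}
A[alarm U (recv | alarm)]: least fixpoint, start Z0 = Sat((recv | alarm)) = {n0, n2, n3}, add states in Sat(alarm) with every successor in Z. Already a fixed point.
Sat(A[alarm U (recv | alarm)]) = {n0, n2, n3}
AG A[alarm U (recv | alarm)]: greatest fixpoint, start Z0 = {n0, n2, n3}, keep only states in Sat with every successor in Z. Already a fixed point.
Sat(AG A[alarm U (recv | alarm)]) = {n0, n2, n3}
n2 ∈ Sat(AG A[alarm U (recv | alarm)]) = {n0, n2, n3}, so the formula holds at n2.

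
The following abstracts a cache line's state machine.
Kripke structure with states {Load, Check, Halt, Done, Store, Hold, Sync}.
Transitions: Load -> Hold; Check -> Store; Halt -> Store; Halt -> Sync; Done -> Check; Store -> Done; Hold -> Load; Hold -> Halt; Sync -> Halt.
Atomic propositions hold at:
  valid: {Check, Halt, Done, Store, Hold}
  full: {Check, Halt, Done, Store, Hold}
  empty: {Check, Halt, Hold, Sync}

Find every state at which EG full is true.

EG full: greatest fixpoint, start Z0 = {Check, Halt, Done, Store, Hold}, keep only states in Sat with some successor in Z. Already a fixed point.
Sat(EG full) = {Check, Halt, Done, Store, Hold}

{Check, Halt, Done, Store, Hold}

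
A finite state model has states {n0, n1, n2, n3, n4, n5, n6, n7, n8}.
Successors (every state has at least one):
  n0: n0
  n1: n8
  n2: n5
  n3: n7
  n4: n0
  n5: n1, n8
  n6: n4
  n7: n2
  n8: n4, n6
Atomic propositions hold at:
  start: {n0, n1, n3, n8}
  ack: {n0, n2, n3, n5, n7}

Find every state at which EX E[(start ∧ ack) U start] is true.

{n0, n1, n4, n5}

Sat(start ∧ ack) = {n0, n3}
E[(start ∧ ack) U start]: least fixpoint, start Z0 = Sat(start) = {n0, n1, n3, n8}, add states in Sat(start ∧ ack) with some successor in Z. Already a fixed point.
Sat(E[(start ∧ ack) U start]) = {n0, n1, n3, n8}
Sat(EX E[(start ∧ ack) U start]) = {s : some successor in {n0, n1, n3, n8}} = {n0, n1, n4, n5}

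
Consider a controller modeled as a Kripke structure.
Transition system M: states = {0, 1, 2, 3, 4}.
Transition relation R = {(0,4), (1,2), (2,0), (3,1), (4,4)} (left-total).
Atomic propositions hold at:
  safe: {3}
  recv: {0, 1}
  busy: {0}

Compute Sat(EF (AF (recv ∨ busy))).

{0, 1, 2, 3}

Sat(recv ∨ busy) = {0, 1}
AF (recv ∨ busy): least fixpoint, start Z0 = {0, 1}, add states with every successor in Z. Z1 = {0, 1, 2, 3}; fixed.
Sat(AF (recv ∨ busy)) = {0, 1, 2, 3}
EF (AF (recv ∨ busy)): least fixpoint, start Z0 = {0, 1, 2, 3}, add states with some successor in Z. Already a fixed point.
Sat(EF (AF (recv ∨ busy))) = {0, 1, 2, 3}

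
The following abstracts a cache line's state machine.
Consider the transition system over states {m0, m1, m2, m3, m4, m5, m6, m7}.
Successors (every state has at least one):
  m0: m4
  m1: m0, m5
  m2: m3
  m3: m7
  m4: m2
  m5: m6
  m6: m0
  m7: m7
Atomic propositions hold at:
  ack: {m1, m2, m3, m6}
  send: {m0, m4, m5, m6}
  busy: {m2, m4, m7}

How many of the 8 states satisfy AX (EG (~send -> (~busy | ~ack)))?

Sat(~send) = {m1, m2, m3, m7}
Sat(~busy) = {m0, m1, m3, m5, m6}
Sat(~ack) = {m0, m4, m5, m7}
Sat(~busy | ~ack) = {m0, m1, m3, m4, m5, m6, m7}
Sat(~send -> (~busy | ~ack)) = {m0, m1, m3, m4, m5, m6, m7}
EG (~send -> (~busy | ~ack)): greatest fixpoint, start Z0 = {m0, m1, m3, m4, m5, m6, m7}, keep only states in Sat with some successor in Z. Z1 = {m0, m1, m3, m5, m6, m7}; Z2 = {m1, m3, m5, m6, m7}; Z3 = {m1, m3, m5, m7}; Z4 = {m1, m3, m7}; Z5 = {m3, m7}; fixed.
Sat(EG (~send -> (~busy | ~ack))) = {m3, m7}
Sat(AX (EG (~send -> (~busy | ~ack)))) = {s : every successor in {m3, m7}} = {m2, m3, m7}
|Sat(AX (EG (~send -> (~busy | ~ack))))| = |{m2, m3, m7}| = 3.

3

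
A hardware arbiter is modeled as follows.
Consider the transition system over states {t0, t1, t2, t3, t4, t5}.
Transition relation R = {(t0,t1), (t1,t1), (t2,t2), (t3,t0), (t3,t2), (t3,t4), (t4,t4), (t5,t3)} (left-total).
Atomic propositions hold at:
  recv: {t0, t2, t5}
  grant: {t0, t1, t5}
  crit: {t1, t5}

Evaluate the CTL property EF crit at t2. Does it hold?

No

EF crit: least fixpoint, start Z0 = {t1, t5}, add states with some successor in Z. Z1 = {t0, t1, t5}; Z2 = {t0, t1, t3, t5}; fixed.
Sat(EF crit) = {t0, t1, t3, t5}
t2 ∉ Sat(EF crit) = {t0, t1, t3, t5}, so the formula does not hold at t2.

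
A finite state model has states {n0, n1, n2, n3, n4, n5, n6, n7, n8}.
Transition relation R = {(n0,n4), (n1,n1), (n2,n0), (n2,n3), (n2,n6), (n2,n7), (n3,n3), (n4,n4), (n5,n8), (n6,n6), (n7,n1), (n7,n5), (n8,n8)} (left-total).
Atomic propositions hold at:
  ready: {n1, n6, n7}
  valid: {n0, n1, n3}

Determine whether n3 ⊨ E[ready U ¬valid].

No

Sat(¬valid) = {n2, n4, n5, n6, n7, n8}
E[ready U ¬valid]: least fixpoint, start Z0 = Sat(¬valid) = {n2, n4, n5, n6, n7, n8}, add states in Sat(ready) with some successor in Z. Already a fixed point.
Sat(E[ready U ¬valid]) = {n2, n4, n5, n6, n7, n8}
n3 ∉ Sat(E[ready U ¬valid]) = {n2, n4, n5, n6, n7, n8}, so the formula does not hold at n3.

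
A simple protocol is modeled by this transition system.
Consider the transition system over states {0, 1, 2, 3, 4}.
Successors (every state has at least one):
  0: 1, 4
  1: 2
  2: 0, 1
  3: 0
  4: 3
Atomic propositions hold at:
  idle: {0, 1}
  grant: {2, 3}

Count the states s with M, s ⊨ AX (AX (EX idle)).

2

Sat(EX idle) = {s : some successor in {0, 1}} = {0, 2, 3}
Sat(AX (EX idle)) = {s : every successor in {0, 2, 3}} = {1, 3, 4}
Sat(AX (AX (EX idle))) = {s : every successor in {1, 3, 4}} = {0, 4}
|Sat(AX (AX (EX idle)))| = |{0, 4}| = 2.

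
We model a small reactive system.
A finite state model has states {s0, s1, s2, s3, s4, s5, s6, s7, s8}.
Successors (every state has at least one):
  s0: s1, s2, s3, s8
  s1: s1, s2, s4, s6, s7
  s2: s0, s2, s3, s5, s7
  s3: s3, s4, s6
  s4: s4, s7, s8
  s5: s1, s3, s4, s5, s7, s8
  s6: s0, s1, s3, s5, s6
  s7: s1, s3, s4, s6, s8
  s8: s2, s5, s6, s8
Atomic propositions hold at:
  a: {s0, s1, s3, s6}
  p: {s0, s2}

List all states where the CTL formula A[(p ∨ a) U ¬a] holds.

Sat(p ∨ a) = {s0, s1, s2, s3, s6}
Sat(¬a) = {s2, s4, s5, s7, s8}
A[(p ∨ a) U ¬a]: least fixpoint, start Z0 = Sat(¬a) = {s2, s4, s5, s7, s8}, add states in Sat(p ∨ a) with every successor in Z. Already a fixed point.
Sat(A[(p ∨ a) U ¬a]) = {s2, s4, s5, s7, s8}

{s2, s4, s5, s7, s8}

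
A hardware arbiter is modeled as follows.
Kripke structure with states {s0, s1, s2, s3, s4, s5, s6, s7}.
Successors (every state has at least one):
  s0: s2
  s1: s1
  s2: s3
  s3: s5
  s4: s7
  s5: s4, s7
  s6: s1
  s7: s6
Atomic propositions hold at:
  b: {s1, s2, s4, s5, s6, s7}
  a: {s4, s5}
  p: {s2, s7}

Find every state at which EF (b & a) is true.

Sat(b & a) = {s4, s5}
EF (b & a): least fixpoint, start Z0 = {s4, s5}, add states with some successor in Z. Z1 = {s3, s4, s5}; Z2 = {s2, s3, s4, s5}; Z3 = {s0, s2, s3, s4, s5}; fixed.
Sat(EF (b & a)) = {s0, s2, s3, s4, s5}

{s0, s2, s3, s4, s5}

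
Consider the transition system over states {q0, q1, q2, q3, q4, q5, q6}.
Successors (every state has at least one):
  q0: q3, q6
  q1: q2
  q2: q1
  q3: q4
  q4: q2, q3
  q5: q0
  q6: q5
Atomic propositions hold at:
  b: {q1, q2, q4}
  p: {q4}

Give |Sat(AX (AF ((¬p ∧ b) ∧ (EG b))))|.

Sat(¬p) = {q0, q1, q2, q3, q5, q6}
Sat(¬p ∧ b) = {q1, q2}
EG b: greatest fixpoint, start Z0 = {q1, q2, q4}, keep only states in Sat with some successor in Z. Already a fixed point.
Sat(EG b) = {q1, q2, q4}
Sat((¬p ∧ b) ∧ (EG b)) = {q1, q2}
AF ((¬p ∧ b) ∧ (EG b)): least fixpoint, start Z0 = {q1, q2}, add states with every successor in Z. Already a fixed point.
Sat(AF ((¬p ∧ b) ∧ (EG b))) = {q1, q2}
Sat(AX (AF ((¬p ∧ b) ∧ (EG b)))) = {s : every successor in {q1, q2}} = {q1, q2}
|Sat(AX (AF ((¬p ∧ b) ∧ (EG b))))| = |{q1, q2}| = 2.

2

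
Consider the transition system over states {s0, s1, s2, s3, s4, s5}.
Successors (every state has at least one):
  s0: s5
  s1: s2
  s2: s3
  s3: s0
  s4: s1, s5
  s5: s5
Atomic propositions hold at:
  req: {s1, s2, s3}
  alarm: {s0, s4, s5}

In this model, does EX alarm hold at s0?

Yes

Sat(EX alarm) = {s : some successor in {s0, s4, s5}} = {s0, s3, s4, s5}
s0 ∈ Sat(EX alarm) = {s0, s3, s4, s5}, so the formula holds at s0.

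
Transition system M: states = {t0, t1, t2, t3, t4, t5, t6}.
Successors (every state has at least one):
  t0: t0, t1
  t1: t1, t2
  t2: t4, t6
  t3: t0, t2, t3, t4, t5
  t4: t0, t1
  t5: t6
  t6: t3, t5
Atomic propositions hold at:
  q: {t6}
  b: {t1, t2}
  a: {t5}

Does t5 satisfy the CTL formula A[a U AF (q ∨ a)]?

Yes

Sat(q ∨ a) = {t5, t6}
AF (q ∨ a): least fixpoint, start Z0 = {t5, t6}, add states with every successor in Z. Already a fixed point.
Sat(AF (q ∨ a)) = {t5, t6}
A[a U AF (q ∨ a)]: least fixpoint, start Z0 = Sat(AF (q ∨ a)) = {t5, t6}, add states in Sat(a) with every successor in Z. Already a fixed point.
Sat(A[a U AF (q ∨ a)]) = {t5, t6}
t5 ∈ Sat(A[a U AF (q ∨ a)]) = {t5, t6}, so the formula holds at t5.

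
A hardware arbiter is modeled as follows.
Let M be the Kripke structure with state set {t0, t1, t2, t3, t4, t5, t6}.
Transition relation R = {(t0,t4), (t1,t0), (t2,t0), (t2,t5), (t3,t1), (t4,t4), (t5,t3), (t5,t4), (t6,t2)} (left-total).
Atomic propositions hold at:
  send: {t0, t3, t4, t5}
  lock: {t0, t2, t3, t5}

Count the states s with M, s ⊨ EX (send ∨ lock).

6

Sat(send ∨ lock) = {t0, t2, t3, t4, t5}
Sat(EX (send ∨ lock)) = {s : some successor in {t0, t2, t3, t4, t5}} = {t0, t1, t2, t4, t5, t6}
|Sat(EX (send ∨ lock))| = |{t0, t1, t2, t4, t5, t6}| = 6.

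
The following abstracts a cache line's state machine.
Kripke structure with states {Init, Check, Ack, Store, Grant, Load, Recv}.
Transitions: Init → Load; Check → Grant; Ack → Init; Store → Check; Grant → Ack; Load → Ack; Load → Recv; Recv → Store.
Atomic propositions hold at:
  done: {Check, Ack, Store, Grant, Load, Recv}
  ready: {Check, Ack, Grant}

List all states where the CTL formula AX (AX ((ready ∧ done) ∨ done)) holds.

Sat(ready ∧ done) = {Check, Ack, Grant}
Sat((ready ∧ done) ∨ done) = {Check, Ack, Store, Grant, Load, Recv}
Sat(AX ((ready ∧ done) ∨ done)) = {s : every successor in {Check, Ack, Store, Grant, Load, Recv}} = {Init, Check, Store, Grant, Load, Recv}
Sat(AX (AX ((ready ∧ done) ∨ done))) = {s : every successor in {Init, Check, Store, Grant, Load, Recv}} = {Init, Check, Ack, Store, Recv}

{Init, Check, Ack, Store, Recv}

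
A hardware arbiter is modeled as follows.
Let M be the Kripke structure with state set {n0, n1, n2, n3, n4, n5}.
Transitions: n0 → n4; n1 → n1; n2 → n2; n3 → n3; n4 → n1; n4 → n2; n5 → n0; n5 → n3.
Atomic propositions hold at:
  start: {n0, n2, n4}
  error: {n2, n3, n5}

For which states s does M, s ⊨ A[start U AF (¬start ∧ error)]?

{n3, n5}

Sat(¬start) = {n1, n3, n5}
Sat(¬start ∧ error) = {n3, n5}
AF (¬start ∧ error): least fixpoint, start Z0 = {n3, n5}, add states with every successor in Z. Already a fixed point.
Sat(AF (¬start ∧ error)) = {n3, n5}
A[start U AF (¬start ∧ error)]: least fixpoint, start Z0 = Sat(AF (¬start ∧ error)) = {n3, n5}, add states in Sat(start) with every successor in Z. Already a fixed point.
Sat(A[start U AF (¬start ∧ error)]) = {n3, n5}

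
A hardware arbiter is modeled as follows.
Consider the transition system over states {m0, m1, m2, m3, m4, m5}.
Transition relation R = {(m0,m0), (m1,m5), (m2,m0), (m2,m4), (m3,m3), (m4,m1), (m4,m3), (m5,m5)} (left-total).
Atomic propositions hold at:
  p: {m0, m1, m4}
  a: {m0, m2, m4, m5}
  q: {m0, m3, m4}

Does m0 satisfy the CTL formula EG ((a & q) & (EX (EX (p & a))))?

Yes

Sat(a & q) = {m0, m4}
Sat(p & a) = {m0, m4}
Sat(EX (p & a)) = {s : some successor in {m0, m4}} = {m0, m2}
Sat(EX (EX (p & a))) = {s : some successor in {m0, m2}} = {m0, m2}
Sat((a & q) & (EX (EX (p & a)))) = {m0}
EG ((a & q) & (EX (EX (p & a)))): greatest fixpoint, start Z0 = {m0}, keep only states in Sat with some successor in Z. Already a fixed point.
Sat(EG ((a & q) & (EX (EX (p & a))))) = {m0}
m0 ∈ Sat(EG ((a & q) & (EX (EX (p & a))))) = {m0}, so the formula holds at m0.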